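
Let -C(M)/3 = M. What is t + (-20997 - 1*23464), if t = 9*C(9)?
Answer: -44704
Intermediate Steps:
C(M) = -3*M
t = -243 (t = 9*(-3*9) = 9*(-27) = -243)
t + (-20997 - 1*23464) = -243 + (-20997 - 1*23464) = -243 + (-20997 - 23464) = -243 - 44461 = -44704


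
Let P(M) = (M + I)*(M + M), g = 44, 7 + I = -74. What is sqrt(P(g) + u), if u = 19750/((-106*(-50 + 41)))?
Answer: I*sqrt(81791561)/159 ≈ 56.88*I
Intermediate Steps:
I = -81 (I = -7 - 74 = -81)
P(M) = 2*M*(-81 + M) (P(M) = (M - 81)*(M + M) = (-81 + M)*(2*M) = 2*M*(-81 + M))
u = 9875/477 (u = 19750/((-106*(-9))) = 19750/954 = 19750*(1/954) = 9875/477 ≈ 20.702)
sqrt(P(g) + u) = sqrt(2*44*(-81 + 44) + 9875/477) = sqrt(2*44*(-37) + 9875/477) = sqrt(-3256 + 9875/477) = sqrt(-1543237/477) = I*sqrt(81791561)/159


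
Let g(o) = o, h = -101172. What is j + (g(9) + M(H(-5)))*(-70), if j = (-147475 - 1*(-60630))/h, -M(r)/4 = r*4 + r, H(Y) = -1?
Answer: -205292315/101172 ≈ -2029.1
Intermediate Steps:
M(r) = -20*r (M(r) = -4*(r*4 + r) = -4*(4*r + r) = -20*r)
j = 86845/101172 (j = (-147475 - 1*(-60630))/(-101172) = (-147475 + 60630)*(-1/101172) = -86845*(-1/101172) = 86845/101172 ≈ 0.85839)
j + (g(9) + M(H(-5)))*(-70) = 86845/101172 + (9 - 20*(-1))*(-70) = 86845/101172 + (9 + 20)*(-70) = 86845/101172 + 29*(-70) = 86845/101172 - 2030 = -205292315/101172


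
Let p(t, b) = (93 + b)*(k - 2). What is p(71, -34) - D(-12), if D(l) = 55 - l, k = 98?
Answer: 5597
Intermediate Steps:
p(t, b) = 8928 + 96*b (p(t, b) = (93 + b)*(98 - 2) = (93 + b)*96 = 8928 + 96*b)
p(71, -34) - D(-12) = (8928 + 96*(-34)) - (55 - 1*(-12)) = (8928 - 3264) - (55 + 12) = 5664 - 1*67 = 5664 - 67 = 5597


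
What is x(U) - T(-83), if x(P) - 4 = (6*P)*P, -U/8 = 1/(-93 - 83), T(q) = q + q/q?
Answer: 20815/242 ≈ 86.012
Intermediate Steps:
T(q) = 1 + q (T(q) = q + 1 = 1 + q)
U = 1/22 (U = -8/(-93 - 83) = -8/(-176) = -8*(-1/176) = 1/22 ≈ 0.045455)
x(P) = 4 + 6*P**2 (x(P) = 4 + (6*P)*P = 4 + 6*P**2)
x(U) - T(-83) = (4 + 6*(1/22)**2) - (1 - 83) = (4 + 6*(1/484)) - 1*(-82) = (4 + 3/242) + 82 = 971/242 + 82 = 20815/242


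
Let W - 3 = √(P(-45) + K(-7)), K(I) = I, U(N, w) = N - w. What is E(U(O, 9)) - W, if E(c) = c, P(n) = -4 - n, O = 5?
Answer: -7 - √34 ≈ -12.831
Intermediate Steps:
W = 3 + √34 (W = 3 + √((-4 - 1*(-45)) - 7) = 3 + √((-4 + 45) - 7) = 3 + √(41 - 7) = 3 + √34 ≈ 8.8309)
E(U(O, 9)) - W = (5 - 1*9) - (3 + √34) = (5 - 9) + (-3 - √34) = -4 + (-3 - √34) = -7 - √34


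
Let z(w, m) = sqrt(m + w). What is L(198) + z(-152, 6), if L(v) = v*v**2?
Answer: 7762392 + I*sqrt(146) ≈ 7.7624e+6 + 12.083*I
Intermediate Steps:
L(v) = v**3
L(198) + z(-152, 6) = 198**3 + sqrt(6 - 152) = 7762392 + sqrt(-146) = 7762392 + I*sqrt(146)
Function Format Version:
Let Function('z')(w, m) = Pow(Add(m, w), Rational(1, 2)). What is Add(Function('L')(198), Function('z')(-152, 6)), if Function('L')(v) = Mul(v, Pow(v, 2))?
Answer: Add(7762392, Mul(I, Pow(146, Rational(1, 2)))) ≈ Add(7.7624e+6, Mul(12.083, I))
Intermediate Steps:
Function('L')(v) = Pow(v, 3)
Add(Function('L')(198), Function('z')(-152, 6)) = Add(Pow(198, 3), Pow(Add(6, -152), Rational(1, 2))) = Add(7762392, Pow(-146, Rational(1, 2))) = Add(7762392, Mul(I, Pow(146, Rational(1, 2))))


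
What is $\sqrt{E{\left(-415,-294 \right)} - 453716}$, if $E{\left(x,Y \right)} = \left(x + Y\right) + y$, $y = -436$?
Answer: $i \sqrt{454861} \approx 674.43 i$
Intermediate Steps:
$E{\left(x,Y \right)} = -436 + Y + x$ ($E{\left(x,Y \right)} = \left(x + Y\right) - 436 = \left(Y + x\right) - 436 = -436 + Y + x$)
$\sqrt{E{\left(-415,-294 \right)} - 453716} = \sqrt{\left(-436 - 294 - 415\right) - 453716} = \sqrt{-1145 - 453716} = \sqrt{-454861} = i \sqrt{454861}$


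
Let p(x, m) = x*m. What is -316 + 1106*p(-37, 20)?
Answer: -818756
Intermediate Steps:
p(x, m) = m*x
-316 + 1106*p(-37, 20) = -316 + 1106*(20*(-37)) = -316 + 1106*(-740) = -316 - 818440 = -818756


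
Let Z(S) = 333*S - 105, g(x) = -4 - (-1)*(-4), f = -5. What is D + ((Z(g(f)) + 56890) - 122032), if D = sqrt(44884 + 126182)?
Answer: -67911 + sqrt(171066) ≈ -67497.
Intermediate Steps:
g(x) = -8 (g(x) = -4 - 1*4 = -4 - 4 = -8)
D = sqrt(171066) ≈ 413.60
Z(S) = -105 + 333*S
D + ((Z(g(f)) + 56890) - 122032) = sqrt(171066) + (((-105 + 333*(-8)) + 56890) - 122032) = sqrt(171066) + (((-105 - 2664) + 56890) - 122032) = sqrt(171066) + ((-2769 + 56890) - 122032) = sqrt(171066) + (54121 - 122032) = sqrt(171066) - 67911 = -67911 + sqrt(171066)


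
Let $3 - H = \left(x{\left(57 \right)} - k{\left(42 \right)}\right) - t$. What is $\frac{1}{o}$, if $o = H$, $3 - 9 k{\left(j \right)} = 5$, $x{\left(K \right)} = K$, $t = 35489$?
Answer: $\frac{9}{318913} \approx 2.8221 \cdot 10^{-5}$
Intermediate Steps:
$k{\left(j \right)} = - \frac{2}{9}$ ($k{\left(j \right)} = \frac{1}{3} - \frac{5}{9} = - \frac{2}{9}$)
$H = \frac{318913}{9}$ ($H = 3 - \left(\left(57 - - \frac{2}{9}\right) - 35489\right) = 3 - \left(\left(57 + \frac{2}{9}\right) - 35489\right) = 3 - \left(\frac{515}{9} - 35489\right) = 3 - - \frac{318886}{9} = 3 + \frac{318886}{9} = \frac{318913}{9} \approx 35435.0$)
$o = \frac{318913}{9} \approx 35435.0$
$\frac{1}{o} = \frac{1}{\frac{318913}{9}} = \frac{9}{318913}$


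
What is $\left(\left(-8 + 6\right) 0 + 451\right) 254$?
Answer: $114554$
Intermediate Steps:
$\left(\left(-8 + 6\right) 0 + 451\right) 254 = \left(\left(-2\right) 0 + 451\right) 254 = \left(0 + 451\right) 254 = 451 \cdot 254 = 114554$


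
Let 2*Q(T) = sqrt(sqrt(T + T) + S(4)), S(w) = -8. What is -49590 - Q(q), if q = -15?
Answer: -49590 - sqrt(-8 + I*sqrt(30))/2 ≈ -49590.0 - 1.4873*I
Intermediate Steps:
Q(T) = sqrt(-8 + sqrt(2)*sqrt(T))/2 (Q(T) = sqrt(sqrt(T + T) - 8)/2 = sqrt(sqrt(2*T) - 8)/2 = sqrt(sqrt(2)*sqrt(T) - 8)/2 = sqrt(-8 + sqrt(2)*sqrt(T))/2)
-49590 - Q(q) = -49590 - sqrt(-8 + sqrt(2)*sqrt(-15))/2 = -49590 - sqrt(-8 + sqrt(2)*(I*sqrt(15)))/2 = -49590 - sqrt(-8 + I*sqrt(30))/2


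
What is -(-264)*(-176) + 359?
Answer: -46105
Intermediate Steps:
-(-264)*(-176) + 359 = -264*176 + 359 = -46464 + 359 = -46105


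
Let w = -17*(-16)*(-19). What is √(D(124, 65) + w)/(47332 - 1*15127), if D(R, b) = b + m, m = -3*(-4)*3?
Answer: I*√563/10735 ≈ 0.0022103*I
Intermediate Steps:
m = 36 (m = 12*3 = 36)
D(R, b) = 36 + b (D(R, b) = b + 36 = 36 + b)
w = -5168 (w = 272*(-19) = -5168)
√(D(124, 65) + w)/(47332 - 1*15127) = √((36 + 65) - 5168)/(47332 - 1*15127) = √(101 - 5168)/(47332 - 15127) = √(-5067)/32205 = (3*I*√563)*(1/32205) = I*√563/10735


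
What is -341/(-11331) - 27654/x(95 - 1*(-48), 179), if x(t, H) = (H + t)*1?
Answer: -156618836/1824291 ≈ -85.852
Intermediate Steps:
x(t, H) = H + t
-341/(-11331) - 27654/x(95 - 1*(-48), 179) = -341/(-11331) - 27654/(179 + (95 - 1*(-48))) = -341*(-1/11331) - 27654/(179 + (95 + 48)) = 341/11331 - 27654/(179 + 143) = 341/11331 - 27654/322 = 341/11331 - 27654*1/322 = 341/11331 - 13827/161 = -156618836/1824291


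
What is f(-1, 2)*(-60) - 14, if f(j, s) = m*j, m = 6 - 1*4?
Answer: 106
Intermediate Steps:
m = 2 (m = 6 - 4 = 2)
f(j, s) = 2*j
f(-1, 2)*(-60) - 14 = (2*(-1))*(-60) - 14 = -2*(-60) - 14 = 120 - 14 = 106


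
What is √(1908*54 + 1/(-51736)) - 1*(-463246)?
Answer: 463246 + √68944215568634/25868 ≈ 4.6357e+5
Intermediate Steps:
√(1908*54 + 1/(-51736)) - 1*(-463246) = √(103032 - 1/51736) + 463246 = √(5330463551/51736) + 463246 = √68944215568634/25868 + 463246 = 463246 + √68944215568634/25868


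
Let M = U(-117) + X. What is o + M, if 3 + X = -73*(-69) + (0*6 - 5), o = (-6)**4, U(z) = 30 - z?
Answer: 6472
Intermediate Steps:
o = 1296
X = 5029 (X = -3 + (-73*(-69) + (0*6 - 5)) = -3 + (5037 + (0 - 5)) = -3 + (5037 - 5) = -3 + 5032 = 5029)
M = 5176 (M = (30 - 1*(-117)) + 5029 = (30 + 117) + 5029 = 147 + 5029 = 5176)
o + M = 1296 + 5176 = 6472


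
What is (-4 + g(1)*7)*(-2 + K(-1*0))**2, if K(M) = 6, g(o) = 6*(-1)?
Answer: -736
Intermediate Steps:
g(o) = -6
(-4 + g(1)*7)*(-2 + K(-1*0))**2 = (-4 - 6*7)*(-2 + 6)**2 = (-4 - 42)*4**2 = -46*16 = -736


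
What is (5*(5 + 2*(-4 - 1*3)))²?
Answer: 2025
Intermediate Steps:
(5*(5 + 2*(-4 - 1*3)))² = (5*(5 + 2*(-4 - 3)))² = (5*(5 + 2*(-7)))² = (5*(5 - 14))² = (5*(-9))² = (-45)² = 2025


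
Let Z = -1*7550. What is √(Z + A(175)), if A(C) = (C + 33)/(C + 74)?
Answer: I*√468055758/249 ≈ 86.886*I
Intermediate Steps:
Z = -7550
A(C) = (33 + C)/(74 + C)
√(Z + A(175)) = √(-7550 + (33 + 175)/(74 + 175)) = √(-7550 + 208/249) = √(-1879742/249) = I*√468055758/249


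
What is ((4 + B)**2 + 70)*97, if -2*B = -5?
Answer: 43553/4 ≈ 10888.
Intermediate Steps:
B = 5/2 (B = -1/2*(-5) = 5/2 ≈ 2.5000)
((4 + B)**2 + 70)*97 = ((4 + 5/2)**2 + 70)*97 = ((13/2)**2 + 70)*97 = (169/4 + 70)*97 = (449/4)*97 = 43553/4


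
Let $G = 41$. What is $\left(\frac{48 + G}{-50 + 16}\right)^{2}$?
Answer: $\frac{7921}{1156} \approx 6.8521$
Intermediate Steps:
$\left(\frac{48 + G}{-50 + 16}\right)^{2} = \left(\frac{48 + 41}{-50 + 16}\right)^{2} = \left(\frac{89}{-34}\right)^{2} = \left(89 \left(- \frac{1}{34}\right)\right)^{2} = \left(- \frac{89}{34}\right)^{2} = \frac{7921}{1156}$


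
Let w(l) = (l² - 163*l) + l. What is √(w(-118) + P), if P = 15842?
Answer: √48882 ≈ 221.09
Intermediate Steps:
w(l) = l² - 162*l
√(w(-118) + P) = √(-118*(-162 - 118) + 15842) = √(-118*(-280) + 15842) = √(33040 + 15842) = √48882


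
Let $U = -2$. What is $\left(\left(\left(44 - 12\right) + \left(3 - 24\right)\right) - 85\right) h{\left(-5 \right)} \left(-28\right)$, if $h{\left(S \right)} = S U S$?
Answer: $-103600$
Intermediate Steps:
$h{\left(S \right)} = - 2 S^{2}$ ($h{\left(S \right)} = S \left(-2\right) S = - 2 S S = - 2 S^{2}$)
$\left(\left(\left(44 - 12\right) + \left(3 - 24\right)\right) - 85\right) h{\left(-5 \right)} \left(-28\right) = \left(\left(\left(44 - 12\right) + \left(3 - 24\right)\right) - 85\right) - 2 \left(-5\right)^{2} \left(-28\right) = \left(\left(32 + \left(3 - 24\right)\right) - 85\right) \left(-2\right) 25 \left(-28\right) = \left(\left(32 - 21\right) - 85\right) \left(\left(-50\right) \left(-28\right)\right) = \left(11 - 85\right) 1400 = \left(-74\right) 1400 = -103600$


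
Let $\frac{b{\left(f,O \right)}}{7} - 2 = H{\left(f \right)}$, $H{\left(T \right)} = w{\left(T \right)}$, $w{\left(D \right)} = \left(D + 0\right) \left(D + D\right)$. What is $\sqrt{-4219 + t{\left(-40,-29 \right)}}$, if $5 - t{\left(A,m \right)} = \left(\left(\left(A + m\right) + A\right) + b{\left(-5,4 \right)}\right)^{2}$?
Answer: $i \sqrt{69239} \approx 263.13 i$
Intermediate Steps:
$w{\left(D \right)} = 2 D^{2}$ ($w{\left(D \right)} = D 2 D = 2 D^{2}$)
$H{\left(T \right)} = 2 T^{2}$
$b{\left(f,O \right)} = 14 + 14 f^{2}$ ($b{\left(f,O \right)} = 14 + 7 \cdot 2 f^{2} = 14 + 14 f^{2}$)
$t{\left(A,m \right)} = 5 - \left(364 + m + 2 A\right)^{2}$ ($t{\left(A,m \right)} = 5 - \left(\left(\left(A + m\right) + A\right) + \left(14 + 14 \left(-5\right)^{2}\right)\right)^{2} = 5 - \left(\left(m + 2 A\right) + \left(14 + 14 \cdot 25\right)\right)^{2} = 5 - \left(\left(m + 2 A\right) + \left(14 + 350\right)\right)^{2} = 5 - \left(\left(m + 2 A\right) + 364\right)^{2} = 5 - \left(364 + m + 2 A\right)^{2}$)
$\sqrt{-4219 + t{\left(-40,-29 \right)}} = \sqrt{-4219 + \left(5 - \left(364 - 29 + 2 \left(-40\right)\right)^{2}\right)} = \sqrt{-4219 + \left(5 - \left(364 - 29 - 80\right)^{2}\right)} = \sqrt{-4219 + \left(5 - 255^{2}\right)} = \sqrt{-4219 + \left(5 - 65025\right)} = \sqrt{-4219 - 65020} = \sqrt{-69239} = i \sqrt{69239}$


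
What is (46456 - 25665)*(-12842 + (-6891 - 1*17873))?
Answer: -781866346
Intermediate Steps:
(46456 - 25665)*(-12842 + (-6891 - 1*17873)) = 20791*(-12842 + (-6891 - 17873)) = 20791*(-12842 - 24764) = 20791*(-37606) = -781866346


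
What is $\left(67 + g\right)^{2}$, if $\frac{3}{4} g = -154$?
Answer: $\frac{172225}{9} \approx 19136.0$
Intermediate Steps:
$g = - \frac{616}{3}$ ($g = \frac{4}{3} \left(-154\right) = - \frac{616}{3} \approx -205.33$)
$\left(67 + g\right)^{2} = \left(67 - \frac{616}{3}\right)^{2} = \left(- \frac{415}{3}\right)^{2} = \frac{172225}{9}$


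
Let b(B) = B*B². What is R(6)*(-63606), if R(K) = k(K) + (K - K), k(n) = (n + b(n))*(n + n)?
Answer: -169446384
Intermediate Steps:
b(B) = B³
k(n) = 2*n*(n + n³) (k(n) = (n + n³)*(n + n) = (n + n³)*(2*n) = 2*n*(n + n³))
R(K) = 2*K²*(1 + K²) (R(K) = 2*K²*(1 + K²) + (K - K) = 2*K²*(1 + K²) + 0 = 2*K²*(1 + K²))
R(6)*(-63606) = (2*6²*(1 + 6²))*(-63606) = (2*36*(1 + 36))*(-63606) = (2*36*37)*(-63606) = 2664*(-63606) = -169446384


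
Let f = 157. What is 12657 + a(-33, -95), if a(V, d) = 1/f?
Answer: 1987150/157 ≈ 12657.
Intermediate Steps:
a(V, d) = 1/157
12657 + a(-33, -95) = 12657 + 1/157 = 1987150/157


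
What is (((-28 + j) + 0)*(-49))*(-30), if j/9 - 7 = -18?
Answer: -186690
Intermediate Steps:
j = -99 (j = 63 + 9*(-18) = 63 - 162 = -99)
(((-28 + j) + 0)*(-49))*(-30) = (((-28 - 99) + 0)*(-49))*(-30) = ((-127 + 0)*(-49))*(-30) = -127*(-49)*(-30) = 6223*(-30) = -186690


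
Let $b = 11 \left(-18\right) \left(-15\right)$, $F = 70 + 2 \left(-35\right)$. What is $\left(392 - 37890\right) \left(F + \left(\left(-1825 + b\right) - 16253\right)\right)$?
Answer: $566519784$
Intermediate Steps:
$F = 0$ ($F = 70 - 70 = 0$)
$b = 2970$ ($b = \left(-198\right) \left(-15\right) = 2970$)
$\left(392 - 37890\right) \left(F + \left(\left(-1825 + b\right) - 16253\right)\right) = \left(392 - 37890\right) \left(0 + \left(\left(-1825 + 2970\right) - 16253\right)\right) = - 37498 \left(0 + \left(1145 - 16253\right)\right) = - 37498 \left(0 - 15108\right) = \left(-37498\right) \left(-15108\right) = 566519784$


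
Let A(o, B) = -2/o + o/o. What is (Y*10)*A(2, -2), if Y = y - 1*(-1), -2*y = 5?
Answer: 0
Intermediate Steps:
A(o, B) = 1 - 2/o (A(o, B) = -2/o + 1 = 1 - 2/o)
y = -5/2 (y = -½*5 = -5/2 ≈ -2.5000)
Y = -3/2 (Y = -5/2 - 1*(-1) = -5/2 + 1 = -3/2 ≈ -1.5000)
(Y*10)*A(2, -2) = (-3/2*10)*((-2 + 2)/2) = -15*0/2 = -15*0 = 0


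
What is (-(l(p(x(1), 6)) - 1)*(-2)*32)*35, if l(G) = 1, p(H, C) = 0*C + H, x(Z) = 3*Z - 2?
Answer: 0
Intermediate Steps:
x(Z) = -2 + 3*Z
p(H, C) = H (p(H, C) = 0 + H = H)
(-(l(p(x(1), 6)) - 1)*(-2)*32)*35 = (-(1 - 1)*(-2)*32)*35 = (-0*(-2)*32)*35 = (-1*0*32)*35 = (0*32)*35 = 0*35 = 0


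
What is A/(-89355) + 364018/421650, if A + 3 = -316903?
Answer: 5538341443/1255884525 ≈ 4.4099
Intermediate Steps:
A = -316906 (A = -3 - 316903 = -316906)
A/(-89355) + 364018/421650 = -316906/(-89355) + 364018/421650 = -316906*(-1/89355) + 364018*(1/421650) = 316906/89355 + 182009/210825 = 5538341443/1255884525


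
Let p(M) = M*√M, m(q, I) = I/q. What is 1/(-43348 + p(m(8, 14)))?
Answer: -2774272/120259142313 - 56*√7/120259142313 ≈ -2.3070e-5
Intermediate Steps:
p(M) = M^(3/2)
1/(-43348 + p(m(8, 14))) = 1/(-43348 + (14/8)^(3/2)) = 1/(-43348 + (14*(⅛))^(3/2)) = 1/(-43348 + (7/4)^(3/2)) = 1/(-43348 + 7*√7/8)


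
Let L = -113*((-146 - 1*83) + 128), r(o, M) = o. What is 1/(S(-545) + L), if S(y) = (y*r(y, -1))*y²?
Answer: 1/88223862038 ≈ 1.1335e-11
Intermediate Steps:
S(y) = y⁴ (S(y) = (y*y)*y² = y²*y² = y⁴)
L = 11413 (L = -113*((-146 - 83) + 128) = -113*(-229 + 128) = -113*(-101) = 11413)
1/(S(-545) + L) = 1/((-545)⁴ + 11413) = 1/(88223850625 + 11413) = 1/88223862038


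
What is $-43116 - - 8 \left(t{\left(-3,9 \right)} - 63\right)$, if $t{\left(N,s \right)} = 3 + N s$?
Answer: $-43812$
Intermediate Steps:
$-43116 - - 8 \left(t{\left(-3,9 \right)} - 63\right) = -43116 - - 8 \left(\left(3 - 27\right) - 63\right) = -43116 - - 8 \left(-24 - 63\right) = -43116 - \left(-8\right) \left(-87\right) = -43116 - 696 = -43812$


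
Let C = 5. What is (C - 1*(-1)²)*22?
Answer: 88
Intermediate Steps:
(C - 1*(-1)²)*22 = (5 - 1*(-1)²)*22 = (5 - 1*1)*22 = (5 - 1)*22 = 4*22 = 88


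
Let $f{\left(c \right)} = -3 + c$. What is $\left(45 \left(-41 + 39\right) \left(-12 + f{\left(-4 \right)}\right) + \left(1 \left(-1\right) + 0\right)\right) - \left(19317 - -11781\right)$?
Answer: $-29389$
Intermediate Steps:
$\left(45 \left(-41 + 39\right) \left(-12 + f{\left(-4 \right)}\right) + \left(1 \left(-1\right) + 0\right)\right) - \left(19317 - -11781\right) = \left(45 \left(-41 + 39\right) \left(-12 - 7\right) + \left(1 \left(-1\right) + 0\right)\right) - \left(19317 - -11781\right) = \left(45 \left(- 2 \left(-12 - 7\right)\right) + \left(-1 + 0\right)\right) - \left(19317 + 11781\right) = \left(45 \left(\left(-2\right) \left(-19\right)\right) - 1\right) - 31098 = \left(45 \cdot 38 - 1\right) - 31098 = \left(1710 - 1\right) - 31098 = 1709 - 31098 = -29389$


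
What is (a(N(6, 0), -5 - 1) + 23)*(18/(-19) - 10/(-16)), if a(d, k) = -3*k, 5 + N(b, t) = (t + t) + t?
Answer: -2009/152 ≈ -13.217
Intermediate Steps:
N(b, t) = -5 + 3*t (N(b, t) = -5 + ((t + t) + t) = -5 + (2*t + t) = -5 + 3*t)
(a(N(6, 0), -5 - 1) + 23)*(18/(-19) - 10/(-16)) = (-3*(-5 - 1) + 23)*(18/(-19) - 10/(-16)) = (-3*(-6) + 23)*(18*(-1/19) - 10*(-1/16)) = (18 + 23)*(-18/19 + 5/8) = 41*(-49/152) = -2009/152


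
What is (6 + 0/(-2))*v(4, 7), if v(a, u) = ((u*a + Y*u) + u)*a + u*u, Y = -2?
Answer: 798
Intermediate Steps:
v(a, u) = u² + a*(-u + a*u) (v(a, u) = ((u*a - 2*u) + u)*a + u*u = ((a*u - 2*u) + u)*a + u² = ((-2*u + a*u) + u)*a + u² = (-u + a*u)*a + u² = a*(-u + a*u) + u² = u² + a*(-u + a*u))
(6 + 0/(-2))*v(4, 7) = (6 + 0/(-2))*(7*(7 + 4² - 1*4)) = (6 + 0*(-½))*(7*(7 + 16 - 4)) = (6 + 0)*(7*19) = 6*133 = 798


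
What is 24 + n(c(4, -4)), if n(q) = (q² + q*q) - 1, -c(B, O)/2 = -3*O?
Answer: 1175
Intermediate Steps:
c(B, O) = 6*O (c(B, O) = -(-6)*O = 6*O)
n(q) = -1 + 2*q² (n(q) = (q² + q²) - 1 = 2*q² - 1 = -1 + 2*q²)
24 + n(c(4, -4)) = 24 + (-1 + 2*(6*(-4))²) = 24 + (-1 + 2*(-24)²) = 24 + (-1 + 2*576) = 24 + (-1 + 1152) = 24 + 1151 = 1175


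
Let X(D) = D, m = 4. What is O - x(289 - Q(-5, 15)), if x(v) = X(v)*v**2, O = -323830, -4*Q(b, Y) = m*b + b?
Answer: -1467456211/64 ≈ -2.2929e+7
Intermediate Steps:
Q(b, Y) = -5*b/4 (Q(b, Y) = -(4*b + b)/4 = -5*b/4)
x(v) = v**3 (x(v) = v*v**2 = v**3)
O - x(289 - Q(-5, 15)) = -323830 - (289 - (-5)*(-5)/4)**3 = -323830 - (289 - 1*25/4)**3 = -323830 - (289 - 25/4)**3 = -323830 - (1131/4)**3 = -323830 - 1*1446731091/64 = -323830 - 1446731091/64 = -1467456211/64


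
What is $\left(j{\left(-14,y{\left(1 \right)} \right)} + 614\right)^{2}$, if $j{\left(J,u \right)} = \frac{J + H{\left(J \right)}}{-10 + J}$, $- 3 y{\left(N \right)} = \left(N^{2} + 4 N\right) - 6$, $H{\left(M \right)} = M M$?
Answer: $\frac{52954729}{144} \approx 3.6774 \cdot 10^{5}$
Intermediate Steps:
$H{\left(M \right)} = M^{2}$
$y{\left(N \right)} = 2 - \frac{4 N}{3} - \frac{N^{2}}{3}$ ($y{\left(N \right)} = - \frac{\left(N^{2} + 4 N\right) - 6}{3} = - \frac{-6 + N^{2} + 4 N}{3} = 2 - \frac{4 N}{3} - \frac{N^{2}}{3}$)
$j{\left(J,u \right)} = \frac{J + J^{2}}{-10 + J}$
$\left(j{\left(-14,y{\left(1 \right)} \right)} + 614\right)^{2} = \left(- \frac{14 \left(1 - 14\right)}{-10 - 14} + 614\right)^{2} = \left(\left(-14\right) \frac{1}{-24} \left(-13\right) + 614\right)^{2} = \left(\left(-14\right) \left(- \frac{1}{24}\right) \left(-13\right) + 614\right)^{2} = \left(- \frac{91}{12} + 614\right)^{2} = \left(\frac{7277}{12}\right)^{2} = \frac{52954729}{144}$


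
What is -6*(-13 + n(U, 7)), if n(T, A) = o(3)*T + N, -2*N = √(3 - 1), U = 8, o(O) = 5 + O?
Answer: -306 + 3*√2 ≈ -301.76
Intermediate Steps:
N = -√2/2 (N = -√(3 - 1)/2 = -√2/2 ≈ -0.70711)
n(T, A) = 8*T - √2/2 (n(T, A) = (5 + 3)*T - √2/2 = 8*T - √2/2)
-6*(-13 + n(U, 7)) = -6*(-13 + (8*8 - √2/2)) = -6*(-13 + (64 - √2/2)) = -6*(51 - √2/2) = -306 + 3*√2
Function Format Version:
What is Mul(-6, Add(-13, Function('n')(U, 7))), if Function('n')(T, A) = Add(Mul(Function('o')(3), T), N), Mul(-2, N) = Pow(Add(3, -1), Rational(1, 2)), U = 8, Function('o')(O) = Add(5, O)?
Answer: Add(-306, Mul(3, Pow(2, Rational(1, 2)))) ≈ -301.76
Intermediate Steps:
N = Mul(Rational(-1, 2), Pow(2, Rational(1, 2))) (N = Mul(Rational(-1, 2), Pow(Add(3, -1), Rational(1, 2))) = Mul(Rational(-1, 2), Pow(2, Rational(1, 2))) ≈ -0.70711)
Function('n')(T, A) = Add(Mul(8, T), Mul(Rational(-1, 2), Pow(2, Rational(1, 2)))) (Function('n')(T, A) = Add(Mul(Add(5, 3), T), Mul(Rational(-1, 2), Pow(2, Rational(1, 2)))) = Add(Mul(8, T), Mul(Rational(-1, 2), Pow(2, Rational(1, 2)))))
Mul(-6, Add(-13, Function('n')(U, 7))) = Mul(-6, Add(-13, Add(Mul(8, 8), Mul(Rational(-1, 2), Pow(2, Rational(1, 2)))))) = Mul(-6, Add(-13, Add(64, Mul(Rational(-1, 2), Pow(2, Rational(1, 2)))))) = Mul(-6, Add(51, Mul(Rational(-1, 2), Pow(2, Rational(1, 2))))) = Add(-306, Mul(3, Pow(2, Rational(1, 2))))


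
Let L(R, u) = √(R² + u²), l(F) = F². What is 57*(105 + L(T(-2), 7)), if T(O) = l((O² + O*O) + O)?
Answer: 5985 + 57*√1345 ≈ 8075.4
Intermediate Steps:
T(O) = (O + 2*O²)² (T(O) = ((O² + O*O) + O)² = ((O² + O²) + O)² = (2*O² + O)² = (O + 2*O²)²)
57*(105 + L(T(-2), 7)) = 57*(105 + √(((-2)²*(1 + 2*(-2))²)² + 7²)) = 57*(105 + √((4*(1 - 4)²)² + 49)) = 57*(105 + √((4*(-3)²)² + 49)) = 57*(105 + √((4*9)² + 49)) = 57*(105 + √(36² + 49)) = 57*(105 + √(1296 + 49)) = 57*(105 + √1345) = 5985 + 57*√1345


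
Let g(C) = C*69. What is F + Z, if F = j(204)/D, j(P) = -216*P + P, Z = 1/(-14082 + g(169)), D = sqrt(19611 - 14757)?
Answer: -1/2421 - 7310*sqrt(4854)/809 ≈ -629.53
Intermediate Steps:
D = sqrt(4854) ≈ 69.671
g(C) = 69*C
Z = -1/2421 (Z = 1/(-14082 + 69*169) = 1/(-14082 + 11661) = 1/(-2421) = -1/2421 ≈ -0.00041305)
j(P) = -215*P
F = -7310*sqrt(4854)/809 (F = (-215*204)/(sqrt(4854)) = -7310*sqrt(4854)/809 ≈ -629.53)
F + Z = -7310*sqrt(4854)/809 - 1/2421 = -1/2421 - 7310*sqrt(4854)/809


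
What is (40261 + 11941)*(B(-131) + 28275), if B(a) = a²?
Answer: 2371850072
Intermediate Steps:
(40261 + 11941)*(B(-131) + 28275) = (40261 + 11941)*((-131)² + 28275) = 52202*(17161 + 28275) = 52202*45436 = 2371850072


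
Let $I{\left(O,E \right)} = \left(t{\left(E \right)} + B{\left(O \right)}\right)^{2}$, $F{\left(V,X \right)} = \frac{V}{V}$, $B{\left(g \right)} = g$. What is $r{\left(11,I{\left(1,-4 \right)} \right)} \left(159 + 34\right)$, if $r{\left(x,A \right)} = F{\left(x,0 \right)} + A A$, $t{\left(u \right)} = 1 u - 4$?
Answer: $463586$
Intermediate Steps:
$t{\left(u \right)} = -4 + u$ ($t{\left(u \right)} = u - 4 = -4 + u$)
$F{\left(V,X \right)} = 1$
$I{\left(O,E \right)} = \left(-4 + E + O\right)^{2}$ ($I{\left(O,E \right)} = \left(\left(-4 + E\right) + O\right)^{2} = \left(-4 + E + O\right)^{2}$)
$r{\left(x,A \right)} = 1 + A^{2}$ ($r{\left(x,A \right)} = 1 + A A = 1 + A^{2}$)
$r{\left(11,I{\left(1,-4 \right)} \right)} \left(159 + 34\right) = \left(1 + \left(\left(-4 - 4 + 1\right)^{2}\right)^{2}\right) \left(159 + 34\right) = \left(1 + \left(\left(-7\right)^{2}\right)^{2}\right) 193 = \left(1 + 49^{2}\right) 193 = \left(1 + 2401\right) 193 = 2402 \cdot 193 = 463586$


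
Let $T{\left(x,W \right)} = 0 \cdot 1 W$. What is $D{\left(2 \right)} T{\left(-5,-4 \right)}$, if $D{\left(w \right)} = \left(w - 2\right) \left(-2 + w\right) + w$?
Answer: $0$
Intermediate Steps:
$T{\left(x,W \right)} = 0$ ($T{\left(x,W \right)} = 0 W = 0$)
$D{\left(w \right)} = w + \left(-2 + w\right)^{2}$ ($D{\left(w \right)} = \left(-2 + w\right) \left(-2 + w\right) + w = \left(-2 + w\right)^{2} + w = w + \left(-2 + w\right)^{2}$)
$D{\left(2 \right)} T{\left(-5,-4 \right)} = \left(2 + \left(-2 + 2\right)^{2}\right) 0 = \left(2 + 0^{2}\right) 0 = \left(2 + 0\right) 0 = 2 \cdot 0 = 0$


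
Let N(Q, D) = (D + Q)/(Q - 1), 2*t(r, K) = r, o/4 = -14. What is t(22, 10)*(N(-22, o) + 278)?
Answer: 71192/23 ≈ 3095.3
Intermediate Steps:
o = -56 (o = 4*(-14) = -56)
t(r, K) = r/2
N(Q, D) = (D + Q)/(-1 + Q)
t(22, 10)*(N(-22, o) + 278) = ((1/2)*22)*((-56 - 22)/(-1 - 22) + 278) = 11*(-78/(-23) + 278) = 11*(-1/23*(-78) + 278) = 11*(78/23 + 278) = 11*(6472/23) = 71192/23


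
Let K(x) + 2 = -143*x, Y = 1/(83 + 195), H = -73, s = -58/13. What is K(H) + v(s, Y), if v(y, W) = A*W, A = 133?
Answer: 2901619/278 ≈ 10437.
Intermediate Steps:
s = -58/13 (s = -58*1/13 = -58/13 ≈ -4.4615)
Y = 1/278 ≈ 0.0035971
v(y, W) = 133*W
K(x) = -2 - 143*x
K(H) + v(s, Y) = (-2 - 143*(-73)) + 133*(1/278) = (-2 + 10439) + 133/278 = 10437 + 133/278 = 2901619/278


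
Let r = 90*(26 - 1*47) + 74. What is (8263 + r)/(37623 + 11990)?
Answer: 6447/49613 ≈ 0.12995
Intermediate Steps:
r = -1816 (r = 90*(26 - 47) + 74 = 90*(-21) + 74 = -1890 + 74 = -1816)
(8263 + r)/(37623 + 11990) = (8263 - 1816)/(37623 + 11990) = 6447/49613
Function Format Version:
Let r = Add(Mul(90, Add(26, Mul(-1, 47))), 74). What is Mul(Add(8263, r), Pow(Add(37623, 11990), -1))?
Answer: Rational(6447, 49613) ≈ 0.12995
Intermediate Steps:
r = -1816 (r = Add(Mul(90, Add(26, -47)), 74) = Add(Mul(90, -21), 74) = Add(-1890, 74) = -1816)
Mul(Add(8263, r), Pow(Add(37623, 11990), -1)) = Mul(Add(8263, -1816), Pow(Add(37623, 11990), -1)) = Mul(6447, Pow(49613, -1)) = Mul(6447, Rational(1, 49613)) = Rational(6447, 49613)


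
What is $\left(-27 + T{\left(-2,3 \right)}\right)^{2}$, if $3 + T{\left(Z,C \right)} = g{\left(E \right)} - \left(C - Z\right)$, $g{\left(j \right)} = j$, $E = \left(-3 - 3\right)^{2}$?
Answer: $1$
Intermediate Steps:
$E = 36$ ($E = \left(-6\right)^{2} = 36$)
$T{\left(Z,C \right)} = 33 + Z - C$ ($T{\left(Z,C \right)} = -3 - \left(-36 + C - Z\right) = -3 + \left(36 + Z - C\right) = 33 + Z - C$)
$\left(-27 + T{\left(-2,3 \right)}\right)^{2} = \left(-27 - -28\right)^{2} = \left(-27 + 28\right)^{2} = 1^{2} = 1$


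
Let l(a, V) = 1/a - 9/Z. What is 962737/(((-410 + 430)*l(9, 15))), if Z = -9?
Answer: 8664633/200 ≈ 43323.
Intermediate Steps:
l(a, V) = 1 + 1/a (l(a, V) = 1/a - 9/(-9) = 1/a - 9*(-⅑) = 1/a + 1 = 1 + 1/a)
962737/(((-410 + 430)*l(9, 15))) = 962737/(((-410 + 430)*((1 + 9)/9))) = 962737/((20*((⅑)*10))) = 962737/((20*(10/9))) = 962737/(200/9) = 962737*(9/200) = 8664633/200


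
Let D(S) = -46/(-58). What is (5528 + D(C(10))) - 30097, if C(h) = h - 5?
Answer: -712478/29 ≈ -24568.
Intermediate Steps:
C(h) = -5 + h
D(S) = 23/29 (D(S) = -46*(-1/58) = 23/29)
(5528 + D(C(10))) - 30097 = (5528 + 23/29) - 30097 = 160335/29 - 30097 = -712478/29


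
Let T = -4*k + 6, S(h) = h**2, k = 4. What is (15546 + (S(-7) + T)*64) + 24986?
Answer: 43028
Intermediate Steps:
T = -10 (T = -4*4 + 6 = -16 + 6 = -10)
(15546 + (S(-7) + T)*64) + 24986 = (15546 + ((-7)**2 - 10)*64) + 24986 = (15546 + (49 - 10)*64) + 24986 = (15546 + 39*64) + 24986 = (15546 + 2496) + 24986 = 18042 + 24986 = 43028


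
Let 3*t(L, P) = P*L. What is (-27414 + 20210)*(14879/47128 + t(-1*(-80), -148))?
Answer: 1004869540283/35346 ≈ 2.8430e+7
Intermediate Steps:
t(L, P) = L*P/3 (t(L, P) = (P*L)/3 = (L*P)/3 = L*P/3)
(-27414 + 20210)*(14879/47128 + t(-1*(-80), -148)) = (-27414 + 20210)*(14879/47128 + (⅓)*(-1*(-80))*(-148)) = -7204*(14879*(1/47128) + (⅓)*80*(-148)) = -7204*(14879/47128 - 11840/3) = -7204*(-557950883/141384) = 1004869540283/35346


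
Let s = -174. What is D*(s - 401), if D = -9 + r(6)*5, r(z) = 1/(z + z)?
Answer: 59225/12 ≈ 4935.4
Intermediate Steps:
r(z) = 1/(2*z)
D = -103/12 (D = -9 + ((½)/6)*5 = -9 + ((½)*(⅙))*5 = -9 + (1/12)*5 = -9 + 5/12 = -103/12 ≈ -8.5833)
D*(s - 401) = -103*(-174 - 401)/12 = -103/12*(-575) = 59225/12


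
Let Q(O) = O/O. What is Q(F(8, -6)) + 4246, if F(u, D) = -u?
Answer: 4247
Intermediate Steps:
Q(O) = 1
Q(F(8, -6)) + 4246 = 1 + 4246 = 4247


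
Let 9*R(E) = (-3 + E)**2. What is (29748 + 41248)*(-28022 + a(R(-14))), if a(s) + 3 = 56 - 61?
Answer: -1990017880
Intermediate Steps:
R(E) = (-3 + E)**2/9
a(s) = -8 (a(s) = -3 + (56 - 61) = -3 - 5 = -8)
(29748 + 41248)*(-28022 + a(R(-14))) = (29748 + 41248)*(-28022 - 8) = 70996*(-28030) = -1990017880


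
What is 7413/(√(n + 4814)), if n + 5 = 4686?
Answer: 2471*√1055/1055 ≈ 76.076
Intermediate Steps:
n = 4681 (n = -5 + 4686 = 4681)
7413/(√(n + 4814)) = 7413/(√(4681 + 4814)) = 7413/(√9495) = 7413/((3*√1055)) = 7413*(√1055/3165) = 2471*√1055/1055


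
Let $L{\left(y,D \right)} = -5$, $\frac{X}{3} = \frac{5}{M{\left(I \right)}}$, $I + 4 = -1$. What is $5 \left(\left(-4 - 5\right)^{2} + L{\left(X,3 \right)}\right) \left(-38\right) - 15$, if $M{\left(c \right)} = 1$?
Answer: $-14455$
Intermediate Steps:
$I = -5$ ($I = -4 - 1 = -5$)
$X = 15$ ($X = 3 \cdot \frac{5}{1} = 3 \cdot 5 \cdot 1 = 3 \cdot 5 = 15$)
$5 \left(\left(-4 - 5\right)^{2} + L{\left(X,3 \right)}\right) \left(-38\right) - 15 = 5 \left(\left(-4 - 5\right)^{2} - 5\right) \left(-38\right) - 15 = 5 \left(\left(-9\right)^{2} - 5\right) \left(-38\right) - 15 = 5 \left(81 - 5\right) \left(-38\right) - 15 = 5 \cdot 76 \left(-38\right) - 15 = 380 \left(-38\right) - 15 = -14440 - 15 = -14455$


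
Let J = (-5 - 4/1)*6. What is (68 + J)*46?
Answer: 644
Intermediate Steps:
J = -54 (J = (-5 - 4*1)*6 = (-5 - 4)*6 = -9*6 = -54)
(68 + J)*46 = (68 - 54)*46 = 14*46 = 644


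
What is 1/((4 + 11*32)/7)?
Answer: 7/356 ≈ 0.019663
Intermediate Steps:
1/((4 + 11*32)/7) = 1/((4 + 352)/7) = 1/((⅐)*356) = 1/(356/7) = 7/356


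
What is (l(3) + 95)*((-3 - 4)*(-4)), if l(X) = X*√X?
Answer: 2660 + 84*√3 ≈ 2805.5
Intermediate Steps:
l(X) = X^(3/2)
(l(3) + 95)*((-3 - 4)*(-4)) = (3^(3/2) + 95)*((-3 - 4)*(-4)) = (3*√3 + 95)*(-7*(-4)) = (95 + 3*√3)*28 = 2660 + 84*√3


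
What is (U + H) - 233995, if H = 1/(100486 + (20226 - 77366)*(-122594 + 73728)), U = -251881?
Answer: -1356713365173975/2792303726 ≈ -4.8588e+5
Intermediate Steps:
H = 1/2792303726 (H = 1/(100486 - 57140*(-48866)) = 1/(100486 + 2792203240) = 1/2792303726 ≈ 3.5813e-10)
(U + H) - 233995 = (-251881 + 1/2792303726) - 233995 = -703328254808605/2792303726 - 233995 = -1356713365173975/2792303726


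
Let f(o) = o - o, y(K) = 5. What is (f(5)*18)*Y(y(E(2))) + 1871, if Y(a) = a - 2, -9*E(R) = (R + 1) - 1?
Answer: 1871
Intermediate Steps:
E(R) = -R/9 (E(R) = -((R + 1) - 1)/9 = -((1 + R) - 1)/9 = -R/9)
Y(a) = -2 + a
f(o) = 0
(f(5)*18)*Y(y(E(2))) + 1871 = (0*18)*(-2 + 5) + 1871 = 0*3 + 1871 = 0 + 1871 = 1871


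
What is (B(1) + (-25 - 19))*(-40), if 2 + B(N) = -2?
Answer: 1920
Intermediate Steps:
B(N) = -4 (B(N) = -2 - 2 = -4)
(B(1) + (-25 - 19))*(-40) = (-4 + (-25 - 19))*(-40) = (-4 - 44)*(-40) = -48*(-40) = 1920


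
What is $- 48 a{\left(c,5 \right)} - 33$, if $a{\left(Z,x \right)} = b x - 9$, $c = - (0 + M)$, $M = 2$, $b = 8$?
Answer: $-1521$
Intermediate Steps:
$c = -2$ ($c = - (0 + 2) = \left(-1\right) 2 = -2$)
$a{\left(Z,x \right)} = -9 + 8 x$ ($a{\left(Z,x \right)} = 8 x - 9 = -9 + 8 x$)
$- 48 a{\left(c,5 \right)} - 33 = - 48 \left(-9 + 8 \cdot 5\right) - 33 = - 48 \left(-9 + 40\right) - 33 = \left(-48\right) 31 - 33 = -1488 - 33 = -1521$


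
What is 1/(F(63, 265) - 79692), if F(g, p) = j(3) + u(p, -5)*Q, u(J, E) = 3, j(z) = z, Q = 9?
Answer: -1/79662 ≈ -1.2553e-5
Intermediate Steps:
F(g, p) = 30 (F(g, p) = 3 + 3*9 = 3 + 27 = 30)
1/(F(63, 265) - 79692) = 1/(30 - 79692) = 1/(-79662) = -1/79662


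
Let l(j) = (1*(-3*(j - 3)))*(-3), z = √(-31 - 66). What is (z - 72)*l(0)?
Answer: 1944 - 27*I*√97 ≈ 1944.0 - 265.92*I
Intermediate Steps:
z = I*√97 (z = √(-97) = I*√97 ≈ 9.8489*I)
l(j) = -27 + 9*j (l(j) = (1*(-3*(-3 + j)))*(-3) = (1*(9 - 3*j))*(-3) = (9 - 3*j)*(-3) = -27 + 9*j)
(z - 72)*l(0) = (I*√97 - 72)*(-27 + 9*0) = (-72 + I*√97)*(-27 + 0) = (-72 + I*√97)*(-27) = 1944 - 27*I*√97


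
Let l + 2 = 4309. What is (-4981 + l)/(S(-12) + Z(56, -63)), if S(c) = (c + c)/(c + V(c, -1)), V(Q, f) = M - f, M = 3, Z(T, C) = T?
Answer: -674/59 ≈ -11.424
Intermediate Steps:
l = 4307 (l = -2 + 4309 = 4307)
V(Q, f) = 3 - f
S(c) = 2*c/(4 + c) (S(c) = (c + c)/(c + (3 - 1*(-1))) = (2*c)/(c + (3 + 1)) = (2*c)/(c + 4) = (2*c)/(4 + c) = 2*c/(4 + c))
(-4981 + l)/(S(-12) + Z(56, -63)) = (-4981 + 4307)/(2*(-12)/(4 - 12) + 56) = -674/(2*(-12)/(-8) + 56) = -674/(2*(-12)*(-1/8) + 56) = -674/(3 + 56) = -674/59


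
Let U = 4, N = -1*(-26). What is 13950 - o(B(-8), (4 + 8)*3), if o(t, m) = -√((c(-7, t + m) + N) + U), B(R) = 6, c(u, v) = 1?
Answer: 13950 + √31 ≈ 13956.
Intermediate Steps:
N = 26
o(t, m) = -√31 (o(t, m) = -√((1 + 26) + 4) = -√(27 + 4) = -√31)
13950 - o(B(-8), (4 + 8)*3) = 13950 - (-1)*√31 = 13950 + √31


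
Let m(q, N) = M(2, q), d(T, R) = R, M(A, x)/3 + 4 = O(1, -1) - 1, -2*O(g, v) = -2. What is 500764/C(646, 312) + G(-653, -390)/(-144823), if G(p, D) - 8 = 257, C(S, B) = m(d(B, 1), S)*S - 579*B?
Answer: -18143017693/6821163300 ≈ -2.6598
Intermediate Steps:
O(g, v) = 1 (O(g, v) = -½*(-2) = 1)
M(A, x) = -12 (M(A, x) = -12 + 3*(1 - 1) = -12 + 3*0 = -12 + 0 = -12)
m(q, N) = -12
C(S, B) = -579*B - 12*S (C(S, B) = -12*S - 579*B = -579*B - 12*S)
G(p, D) = 265 (G(p, D) = 8 + 257 = 265)
500764/C(646, 312) + G(-653, -390)/(-144823) = 500764/(-579*312 - 12*646) + 265/(-144823) = 500764/(-180648 - 7752) + 265*(-1/144823) = 500764/(-188400) - 265/144823 = 500764*(-1/188400) - 265/144823 = -125191/47100 - 265/144823 = -18143017693/6821163300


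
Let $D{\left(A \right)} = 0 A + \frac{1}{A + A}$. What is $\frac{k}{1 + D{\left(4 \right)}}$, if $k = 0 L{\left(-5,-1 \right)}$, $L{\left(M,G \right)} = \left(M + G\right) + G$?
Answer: $0$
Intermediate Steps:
$D{\left(A \right)} = \frac{1}{2 A}$ ($D{\left(A \right)} = 0 + \frac{1}{2 A} = \frac{1}{2 A}$)
$L{\left(M,G \right)} = M + 2 G$ ($L{\left(M,G \right)} = \left(G + M\right) + G = M + 2 G$)
$k = 0$ ($k = 0 \left(-5 + 2 \left(-1\right)\right) = 0 \left(-5 - 2\right) = 0 \left(-7\right) = 0$)
$\frac{k}{1 + D{\left(4 \right)}} = \frac{1}{1 + \frac{1}{2 \cdot 4}} \cdot 0 = \frac{1}{1 + \frac{1}{2} \cdot \frac{1}{4}} \cdot 0 = \frac{1}{1 + \frac{1}{8}} \cdot 0 = \frac{1}{\frac{9}{8}} \cdot 0 = \frac{8}{9} \cdot 0 = 0$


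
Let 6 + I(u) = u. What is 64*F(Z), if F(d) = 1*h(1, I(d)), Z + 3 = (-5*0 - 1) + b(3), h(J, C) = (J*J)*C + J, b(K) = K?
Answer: -384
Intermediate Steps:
I(u) = -6 + u
h(J, C) = J + C*J² (h(J, C) = J²*C + J = C*J² + J = J + C*J²)
Z = -1 (Z = -3 + ((-5*0 - 1) + 3) = -3 + ((0 - 1) + 3) = -3 + (-1 + 3) = -3 + 2 = -1)
F(d) = -5 + d (F(d) = 1*(1*(1 + (-6 + d)*1)) = 1*(1*(1 + (-6 + d))) = 1*(1*(-5 + d)) = 1*(-5 + d) = -5 + d)
64*F(Z) = 64*(-5 - 1) = 64*(-6) = -384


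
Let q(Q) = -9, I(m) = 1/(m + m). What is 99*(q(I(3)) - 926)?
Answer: -92565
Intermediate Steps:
I(m) = 1/(2*m)
99*(q(I(3)) - 926) = 99*(-9 - 926) = 99*(-935) = -92565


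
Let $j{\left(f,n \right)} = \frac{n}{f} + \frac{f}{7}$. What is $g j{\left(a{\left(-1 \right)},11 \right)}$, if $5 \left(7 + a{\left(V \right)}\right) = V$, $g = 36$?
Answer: $- \frac{3221}{35} \approx -92.029$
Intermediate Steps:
$a{\left(V \right)} = -7 + \frac{V}{5}$
$j{\left(f,n \right)} = \frac{f}{7} + \frac{n}{f}$ ($j{\left(f,n \right)} = \frac{n}{f} + f \frac{1}{7} = \frac{n}{f} + \frac{f}{7} = \frac{f}{7} + \frac{n}{f}$)
$g j{\left(a{\left(-1 \right)},11 \right)} = 36 \left(\frac{-7 + \frac{1}{5} \left(-1\right)}{7} + \frac{11}{-7 + \frac{1}{5} \left(-1\right)}\right) = 36 \left(\frac{-7 - \frac{1}{5}}{7} + \frac{11}{-7 - \frac{1}{5}}\right) = 36 \left(\frac{1}{7} \left(- \frac{36}{5}\right) + \frac{11}{- \frac{36}{5}}\right) = 36 \left(- \frac{36}{35} + 11 \left(- \frac{5}{36}\right)\right) = 36 \left(- \frac{36}{35} - \frac{55}{36}\right) = 36 \left(- \frac{3221}{1260}\right) = - \frac{3221}{35}$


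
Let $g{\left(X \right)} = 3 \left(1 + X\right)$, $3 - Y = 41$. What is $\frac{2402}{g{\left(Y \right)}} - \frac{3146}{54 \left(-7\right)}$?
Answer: $- \frac{93125}{6993} \approx -13.317$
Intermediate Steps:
$Y = -38$ ($Y = 3 - 41 = -38$)
$g{\left(X \right)} = 3 + 3 X$
$\frac{2402}{g{\left(Y \right)}} - \frac{3146}{54 \left(-7\right)} = \frac{2402}{3 + 3 \left(-38\right)} - \frac{3146}{54 \left(-7\right)} = \frac{2402}{3 - 114} - \frac{3146}{-378} = \frac{2402}{-111} - - \frac{1573}{189} = 2402 \left(- \frac{1}{111}\right) + \frac{1573}{189} = - \frac{2402}{111} + \frac{1573}{189} = - \frac{93125}{6993}$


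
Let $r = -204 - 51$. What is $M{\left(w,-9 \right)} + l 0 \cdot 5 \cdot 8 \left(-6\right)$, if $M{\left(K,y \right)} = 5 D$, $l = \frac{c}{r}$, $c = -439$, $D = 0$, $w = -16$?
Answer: $0$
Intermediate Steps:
$r = -255$
$l = \frac{439}{255}$ ($l = - \frac{439}{-255} = \left(-439\right) \left(- \frac{1}{255}\right) = \frac{439}{255} \approx 1.7216$)
$M{\left(K,y \right)} = 0$ ($M{\left(K,y \right)} = 5 \cdot 0 = 0$)
$M{\left(w,-9 \right)} + l 0 \cdot 5 \cdot 8 \left(-6\right) = 0 + \frac{439 \cdot 0 \cdot 5 \cdot 8 \left(-6\right)}{255} = 0 + \frac{439 \cdot 0 \cdot 8 \left(-6\right)}{255} = 0 + \frac{439 \cdot 0 \left(-6\right)}{255} = 0 + \frac{439}{255} \cdot 0 = 0 + 0 = 0$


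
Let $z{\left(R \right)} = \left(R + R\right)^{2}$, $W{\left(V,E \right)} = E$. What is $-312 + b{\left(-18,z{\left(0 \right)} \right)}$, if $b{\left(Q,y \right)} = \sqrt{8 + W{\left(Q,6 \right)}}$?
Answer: $-312 + \sqrt{14} \approx -308.26$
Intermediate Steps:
$z{\left(R \right)} = 4 R^{2}$ ($z{\left(R \right)} = \left(2 R\right)^{2} = 4 R^{2}$)
$b{\left(Q,y \right)} = \sqrt{14}$ ($b{\left(Q,y \right)} = \sqrt{8 + 6} = \sqrt{14}$)
$-312 + b{\left(-18,z{\left(0 \right)} \right)} = -312 + \sqrt{14}$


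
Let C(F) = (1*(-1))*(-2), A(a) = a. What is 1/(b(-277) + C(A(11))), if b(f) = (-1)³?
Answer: 1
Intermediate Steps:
C(F) = 2 (C(F) = -1*(-2) = 2)
b(f) = -1
1/(b(-277) + C(A(11))) = 1/(-1 + 2) = 1/1 = 1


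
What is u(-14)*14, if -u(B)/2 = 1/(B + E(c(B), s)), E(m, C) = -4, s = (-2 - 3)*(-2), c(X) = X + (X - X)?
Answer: 14/9 ≈ 1.5556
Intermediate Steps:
c(X) = X (c(X) = X + 0 = X)
s = 10 (s = -5*(-2) = 10)
u(B) = -2/(-4 + B) (u(B) = -2/(B - 4) = -2/(-4 + B))
u(-14)*14 = -2/(-4 - 14)*14 = -2/(-18)*14 = -2*(-1/18)*14 = (⅑)*14 = 14/9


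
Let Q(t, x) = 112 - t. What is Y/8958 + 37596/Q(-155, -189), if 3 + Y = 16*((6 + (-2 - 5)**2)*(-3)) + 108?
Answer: 37345347/265754 ≈ 140.53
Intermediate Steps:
Y = -2535 (Y = -3 + (16*((6 + (-2 - 5)**2)*(-3)) + 108) = -3 + (16*((6 + (-7)**2)*(-3)) + 108) = -3 + (16*((6 + 49)*(-3)) + 108) = -3 + (16*(55*(-3)) + 108) = -3 + (16*(-165) + 108) = -3 + (-2640 + 108) = -3 - 2532 = -2535)
Y/8958 + 37596/Q(-155, -189) = -2535/8958 + 37596/(112 - 1*(-155)) = -2535*1/8958 + 37596/(112 + 155) = -845/2986 + 37596/267 = -845/2986 + 37596*(1/267) = -845/2986 + 12532/89 = 37345347/265754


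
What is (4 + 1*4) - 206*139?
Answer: -28626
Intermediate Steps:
(4 + 1*4) - 206*139 = (4 + 4) - 28634 = 8 - 28634 = -28626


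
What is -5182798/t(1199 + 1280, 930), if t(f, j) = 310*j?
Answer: -2591399/144150 ≈ -17.977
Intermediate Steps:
-5182798/t(1199 + 1280, 930) = -5182798/(310*930) = -5182798/288300 = -5182798*1/288300 = -2591399/144150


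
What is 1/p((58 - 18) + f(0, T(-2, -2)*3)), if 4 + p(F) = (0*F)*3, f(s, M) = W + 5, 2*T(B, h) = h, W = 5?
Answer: -¼ ≈ -0.25000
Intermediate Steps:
T(B, h) = h/2
f(s, M) = 10 (f(s, M) = 5 + 5 = 10)
p(F) = -4 (p(F) = -4 + (0*F)*3 = -4 + 0*3 = -4 + 0 = -4)
1/p((58 - 18) + f(0, T(-2, -2)*3)) = 1/(-4) = -¼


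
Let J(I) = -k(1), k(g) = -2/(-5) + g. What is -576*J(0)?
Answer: 4032/5 ≈ 806.40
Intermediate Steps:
k(g) = ⅖ + g (k(g) = -2*(-⅕) + g = ⅖ + g)
J(I) = -7/5 (J(I) = -(⅖ + 1) = -1*7/5 = -7/5)
-576*J(0) = -576*(-7/5) = 4032/5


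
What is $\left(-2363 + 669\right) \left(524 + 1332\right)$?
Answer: $-3144064$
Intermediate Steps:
$\left(-2363 + 669\right) \left(524 + 1332\right) = \left(-1694\right) 1856 = -3144064$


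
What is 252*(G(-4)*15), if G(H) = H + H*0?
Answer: -15120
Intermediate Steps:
G(H) = H (G(H) = H + 0 = H)
252*(G(-4)*15) = 252*(-4*15) = 252*(-60) = -15120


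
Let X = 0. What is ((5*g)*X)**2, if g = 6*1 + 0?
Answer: 0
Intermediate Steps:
g = 6 (g = 6 + 0 = 6)
((5*g)*X)**2 = ((5*6)*0)**2 = (30*0)**2 = 0**2 = 0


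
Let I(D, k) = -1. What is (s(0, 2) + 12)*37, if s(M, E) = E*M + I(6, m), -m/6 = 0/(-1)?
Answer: 407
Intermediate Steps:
m = 0 (m = -0/(-1) = -0*(-1) = -6*0 = 0)
s(M, E) = -1 + E*M (s(M, E) = E*M - 1 = -1 + E*M)
(s(0, 2) + 12)*37 = ((-1 + 2*0) + 12)*37 = ((-1 + 0) + 12)*37 = (-1 + 12)*37 = 11*37 = 407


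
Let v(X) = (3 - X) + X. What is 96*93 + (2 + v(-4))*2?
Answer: 8938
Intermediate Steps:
v(X) = 3
96*93 + (2 + v(-4))*2 = 96*93 + (2 + 3)*2 = 8928 + 5*2 = 8928 + 10 = 8938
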